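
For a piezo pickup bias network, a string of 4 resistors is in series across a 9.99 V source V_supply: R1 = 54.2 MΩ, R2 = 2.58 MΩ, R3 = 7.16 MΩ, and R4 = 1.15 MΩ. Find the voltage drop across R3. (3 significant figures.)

Total series resistance ΣR = 54.2 + 2.58 + 7.16 + 1.15 = 65.09 MΩ.
By the voltage-divider rule, V = 9.99 × 7.160/65.09 = 1.099 V.

V ≈ 1.10 V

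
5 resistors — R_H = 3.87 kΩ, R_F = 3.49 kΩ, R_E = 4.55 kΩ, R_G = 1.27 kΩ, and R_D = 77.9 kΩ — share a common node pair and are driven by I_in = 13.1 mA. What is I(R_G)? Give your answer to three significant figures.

Total conductance ΣG = 1/3.87 + 1/3.49 + 1/4.55 + 1/1.27 + 1/77.9 = 1.565 (units of 1/kΩ).
By the current-divider rule, I = I_in · G_k/ΣG = 13.1 × 0.5031 = 6.591 mA.

I ≈ 6.59 mA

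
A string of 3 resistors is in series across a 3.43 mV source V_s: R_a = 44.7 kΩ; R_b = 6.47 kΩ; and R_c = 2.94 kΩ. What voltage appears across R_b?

V ≈ 0.410 mV

Total series resistance ΣR = 44.7 + 6.47 + 2.94 = 54.11 kΩ.
Voltage divider: V = V_s · (6.470 / 54.11) = 3.43 × 0.1196 = 0.4101 mV.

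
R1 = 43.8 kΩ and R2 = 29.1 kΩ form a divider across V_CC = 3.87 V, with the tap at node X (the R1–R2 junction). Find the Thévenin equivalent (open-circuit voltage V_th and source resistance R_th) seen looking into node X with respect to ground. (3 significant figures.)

V_th ≈ 1.54 V, R_th ≈ 17.5 kΩ

V_th is the unloaded tap voltage: V_CC · R2/(R1+R2) = 3.87 × 0.3992 = 1.545 V.
Zeroing V_CC shorts the top of R1 to ground, so R_th = R1 ‖ R2 = 17.48 kΩ.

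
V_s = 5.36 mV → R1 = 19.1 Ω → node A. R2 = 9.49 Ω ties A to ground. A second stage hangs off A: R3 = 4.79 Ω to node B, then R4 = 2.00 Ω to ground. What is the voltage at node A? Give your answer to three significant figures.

V_A ≈ 0.920 mV

Looking into the second stage from A: R3 + R4 = 6.790 Ω appears in parallel with R2.
R2 ‖ (R3+R4) = 3.958 Ω.
So V_A = 5.36 × 0.1717 = 0.9201 mV.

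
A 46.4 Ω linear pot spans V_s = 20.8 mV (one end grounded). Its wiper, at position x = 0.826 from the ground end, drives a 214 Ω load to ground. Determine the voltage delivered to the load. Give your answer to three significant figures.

Split the track: R_lower = x·R_p = 38.33 Ω, R_upper = (1−x)·R_p = 8.074 Ω.
(x·R_p) ‖ R_L = 32.50 Ω.
V_out = 20.8 × 32.50/(8.074 + 32.50) = 16.66 mV.

V_out ≈ 16.7 mV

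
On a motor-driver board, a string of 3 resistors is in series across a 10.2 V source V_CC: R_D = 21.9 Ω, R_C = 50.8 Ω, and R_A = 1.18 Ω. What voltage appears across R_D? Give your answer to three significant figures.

V ≈ 3.02 V

Series total: ΣR = 21.9 + 50.8 + 1.18 = 73.88 Ω.
V = V_CC · R/ΣR = 10.2 × 0.2964 = 3.024 V.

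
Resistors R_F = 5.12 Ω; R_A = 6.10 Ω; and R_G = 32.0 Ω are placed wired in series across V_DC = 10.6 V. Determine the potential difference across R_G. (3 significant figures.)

ΣR = 5.12 + 6.10 + 32.0 = 43.22 Ω.
By the voltage-divider rule, V = 10.6 × 32.00/43.22 = 7.848 V.

V ≈ 7.85 V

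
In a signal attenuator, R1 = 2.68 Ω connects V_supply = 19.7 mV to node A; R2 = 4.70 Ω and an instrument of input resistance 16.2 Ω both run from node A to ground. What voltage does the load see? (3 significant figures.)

First combine the lower leg with the load: R2 ‖ R_L = 3.643 Ω.
Then V_out = V_supply · R2'/(R1 + R2') = 19.7 × 3.643/6.323 = 11.35 mV.

V_out ≈ 11.4 mV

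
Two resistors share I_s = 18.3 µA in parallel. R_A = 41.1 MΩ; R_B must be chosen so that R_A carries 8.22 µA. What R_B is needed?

In a two-way split, I_A/I_s = R_B/(R_A + R_B).
8.22/18.3 = R_B/(R_A + R_B) → R_B = R_A · (0.4492)/(1 − 0.4492) = 41.1 × 0.8155 = 33.52 MΩ.

R_B ≈ 33.5 MΩ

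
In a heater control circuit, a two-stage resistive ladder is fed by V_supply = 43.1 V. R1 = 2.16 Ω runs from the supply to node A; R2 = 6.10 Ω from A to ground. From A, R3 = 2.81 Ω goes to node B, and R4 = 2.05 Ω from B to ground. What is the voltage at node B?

Looking into the second stage from A: R3 + R4 = 4.860 Ω appears in parallel with R2.
R2 ‖ (R3+R4) = 2.705 Ω.
First divider: V_A = V_supply · 2.705/(2.16 + 2.705) = 23.96 V.
Then the unloaded second divider: V_B = V_A × R4/(R3+R4) = 23.96 × 0.4218 = 10.11 V.

V_B ≈ 10.1 V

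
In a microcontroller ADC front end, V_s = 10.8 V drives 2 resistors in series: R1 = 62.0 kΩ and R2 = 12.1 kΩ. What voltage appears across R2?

Series total: ΣR = 62.0 + 12.1 = 74.10 kΩ.
Voltage divider: V = V_s · (12.10 / 74.10) = 10.8 × 0.1633 = 1.764 V.

V ≈ 1.76 V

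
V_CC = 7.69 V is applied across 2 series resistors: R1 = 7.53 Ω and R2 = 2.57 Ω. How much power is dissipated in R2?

P ≈ 1.49 W

ΣR = 10.10 Ω → I = 7.69/10.10 = 0.7614 A.
P(R2) = I²·R2 = (0.7614)² × 2.57 = 1.490 W.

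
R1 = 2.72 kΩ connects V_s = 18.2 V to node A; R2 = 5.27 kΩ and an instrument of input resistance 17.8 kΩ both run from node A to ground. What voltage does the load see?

V_out ≈ 10.9 V

First combine the lower leg with the load: R2 ‖ R_L = 4.066 kΩ.
Voltage divider with the loaded lower leg: V_out = 18.2 × 4.066/(2.72 + 4.066) = 18.2 × 0.5992 = 10.91 V.
(Unloaded it would be 12.0 V; the load pulls it down.)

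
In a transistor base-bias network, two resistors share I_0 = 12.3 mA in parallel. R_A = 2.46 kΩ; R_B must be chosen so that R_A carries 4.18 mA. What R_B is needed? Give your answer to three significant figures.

In a two-way split, I_A/I_0 = R_B/(R_A + R_B).
4.18/12.3 = R_B/(R_A + R_B) → R_B = R_A · (0.3398)/(1 − 0.3398) = 2.46 × 0.5148 = 1.266 kΩ.

R_B ≈ 1.27 kΩ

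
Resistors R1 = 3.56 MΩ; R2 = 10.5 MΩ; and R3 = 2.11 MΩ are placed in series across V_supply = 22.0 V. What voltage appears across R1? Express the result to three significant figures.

Total series resistance ΣR = 3.56 + 10.5 + 2.11 = 16.17 MΩ.
By the voltage-divider rule, V = 22.0 × 3.560/16.17 = 4.844 V.

V ≈ 4.84 V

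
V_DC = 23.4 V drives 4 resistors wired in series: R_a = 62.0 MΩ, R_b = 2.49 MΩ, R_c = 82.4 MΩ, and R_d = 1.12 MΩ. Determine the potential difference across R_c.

V ≈ 13.0 V

Series total: ΣR = 62.0 + 2.49 + 82.4 + 1.12 = 148.0 MΩ.
V = V_DC · R/ΣR = 23.4 × 0.5567 = 13.03 V.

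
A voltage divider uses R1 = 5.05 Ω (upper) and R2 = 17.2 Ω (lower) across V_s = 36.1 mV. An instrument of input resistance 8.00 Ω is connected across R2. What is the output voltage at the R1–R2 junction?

First combine the lower leg with the load: R2 ‖ R_L = 5.460 Ω.
Then V_out = V_s · R2'/(R1 + R2') = 36.1 × 5.460/10.51 = 18.75 mV.

V_out ≈ 18.8 mV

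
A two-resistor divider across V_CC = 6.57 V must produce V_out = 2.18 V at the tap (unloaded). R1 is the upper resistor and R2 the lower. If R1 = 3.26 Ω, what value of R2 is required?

R2 ≈ 1.62 Ω

V_out/V_CC = R2/(R1+R2) = 0.3318.
R2 = R1 · 0.3318/(1 − 0.3318) = 1.619 Ω.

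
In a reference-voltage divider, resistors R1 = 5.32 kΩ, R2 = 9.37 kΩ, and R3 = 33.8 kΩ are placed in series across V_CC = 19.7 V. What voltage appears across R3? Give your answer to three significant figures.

V ≈ 13.7 V

ΣR = 5.32 + 9.37 + 33.8 = 48.49 kΩ.
Voltage divider: V = V_CC · (33.80 / 48.49) = 19.7 × 0.6971 = 13.73 V.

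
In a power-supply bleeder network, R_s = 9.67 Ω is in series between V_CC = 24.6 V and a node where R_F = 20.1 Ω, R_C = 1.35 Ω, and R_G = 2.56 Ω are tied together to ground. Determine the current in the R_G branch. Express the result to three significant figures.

Equivalent of the parallel group: R_p = 0.8467 Ω.
V_A by voltage divider: V_A = 24.6 × 0.8467/(9.67 + 0.8467) = 1.980 V.
Branch current I = V_A/R_G = 1.980/2.56 = 0.7736 A.

I ≈ 0.774 A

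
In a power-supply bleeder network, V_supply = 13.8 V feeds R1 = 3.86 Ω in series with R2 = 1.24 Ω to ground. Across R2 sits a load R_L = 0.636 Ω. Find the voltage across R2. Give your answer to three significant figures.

First combine the lower leg with the load: R2 ‖ R_L = 0.4204 Ω.
Then V_out = V_supply · R2'/(R1 + R2') = 13.8 × 0.4204/4.280 = 1.355 V.

V_out ≈ 1.36 V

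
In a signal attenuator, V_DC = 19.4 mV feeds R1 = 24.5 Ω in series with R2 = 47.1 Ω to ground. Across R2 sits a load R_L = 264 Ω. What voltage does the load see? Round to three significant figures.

V_out ≈ 12.0 mV

First combine the lower leg with the load: R2 ‖ R_L = 39.97 Ω.
Voltage divider with the loaded lower leg: V_out = 19.4 × 39.97/(24.5 + 39.97) = 19.4 × 0.6200 = 12.03 mV.
(Unloaded it would be 12.8 mV; the load pulls it down.)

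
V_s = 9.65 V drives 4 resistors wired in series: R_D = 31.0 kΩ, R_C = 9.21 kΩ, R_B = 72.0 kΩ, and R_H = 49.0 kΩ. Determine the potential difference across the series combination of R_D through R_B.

V ≈ 6.72 V

Series total: ΣR = 31.0 + 9.21 + 72.0 + 49.0 = 161.2 kΩ.
R_{R_D..R_B} = 31.0 + 9.21 + 72.0 = 112.2 kΩ.
V = V_s · R/ΣR = 9.65 × 0.6960 = 6.717 V.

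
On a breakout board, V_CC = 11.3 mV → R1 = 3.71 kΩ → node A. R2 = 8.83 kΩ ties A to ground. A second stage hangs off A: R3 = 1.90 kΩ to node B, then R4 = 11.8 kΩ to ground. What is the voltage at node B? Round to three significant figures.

Looking into the second stage from A: R3 + R4 = 13.70 kΩ appears in parallel with R2.
Effective lower resistance at A: R2 ‖ 13.70 = 5.369 kΩ.
So V_A = 11.3 × 0.5914 = 6.683 mV.
Stage 2 is unloaded, so V_B = V_A · R4/(R3+R4) = 6.683 × 11.8/13.70 = 5.756 mV.

V_B ≈ 5.76 mV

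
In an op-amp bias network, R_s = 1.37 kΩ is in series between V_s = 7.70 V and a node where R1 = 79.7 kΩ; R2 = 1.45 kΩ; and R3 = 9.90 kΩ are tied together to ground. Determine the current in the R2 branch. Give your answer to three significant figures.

Parallel bank: R_p = 1/(1/79.7 + 1/1.45 + 1/9.90) = 1.245 kΩ.
Node voltage V_A = V_s · R_p/(R_s + R_p) = 7.70 × 0.4761 = 3.666 V.
I(R2) = V_A / R2 = 3.666/1.45 = 2.528 mA.
(Check via current divider: I_total = 2.945 mA; share G_k/ΣG = 0.8586 → same result.)

I ≈ 2.53 mA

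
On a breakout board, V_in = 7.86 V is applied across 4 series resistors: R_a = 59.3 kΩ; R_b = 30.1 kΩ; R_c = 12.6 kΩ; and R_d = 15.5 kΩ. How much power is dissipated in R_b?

The common current is I = 7.86/117.5 = 0.06689 mA.
V(R_b) = I·R = 2.013 V; P = V·I = 2.013 × 0.06689 = 0.1347 mW.

P ≈ 0.135 mW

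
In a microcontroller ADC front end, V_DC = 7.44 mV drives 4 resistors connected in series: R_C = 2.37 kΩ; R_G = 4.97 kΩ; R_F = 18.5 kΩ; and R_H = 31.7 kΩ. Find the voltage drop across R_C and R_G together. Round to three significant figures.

ΣR = 2.37 + 4.97 + 18.5 + 31.7 = 57.54 kΩ.
R_{R_C..R_G} = 2.37 + 4.97 = 7.340 kΩ.
Voltage divider: V = V_DC · (7.340 / 57.54) = 7.44 × 0.1276 = 0.9491 mV.

V ≈ 0.949 mV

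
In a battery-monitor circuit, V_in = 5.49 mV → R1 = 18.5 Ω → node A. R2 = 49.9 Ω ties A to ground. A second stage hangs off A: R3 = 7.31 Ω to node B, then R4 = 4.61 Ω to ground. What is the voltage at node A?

V_A ≈ 1.88 mV

Node A sees R2 in parallel with the series input of stage 2, R3 + R4 = 11.92 Ω.
R2 ‖ (R3+R4) = 9.622 Ω.
First divider: V_A = V_in · 9.622/(18.5 + 9.622) = 1.878 mV.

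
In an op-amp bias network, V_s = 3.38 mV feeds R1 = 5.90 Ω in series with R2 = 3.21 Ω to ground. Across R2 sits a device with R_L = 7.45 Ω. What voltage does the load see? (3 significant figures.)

V_out ≈ 0.931 mV

The load sits in parallel with R2, giving an effective lower resistance R2' = R2·R_L/(R2+R_L) = 2.243 Ω.
Now apply the divider: V_out = 3.38 × 0.2755 = 0.9311 mV.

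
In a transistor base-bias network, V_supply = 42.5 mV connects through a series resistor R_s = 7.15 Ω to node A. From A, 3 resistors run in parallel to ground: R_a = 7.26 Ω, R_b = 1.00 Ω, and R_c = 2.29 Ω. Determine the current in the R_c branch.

I ≈ 1.51 mA

Combine the parallel branches: R_p = (1/7.26 + 1/1.00 + 1/2.29)⁻¹ = 0.6352 Ω.
Node voltage V_A = V_supply · R_p/(R_s + R_p) = 42.5 × 0.08159 = 3.467 mV.
Branch current I = V_A/R_c = 3.467/2.29 = 1.514 mA.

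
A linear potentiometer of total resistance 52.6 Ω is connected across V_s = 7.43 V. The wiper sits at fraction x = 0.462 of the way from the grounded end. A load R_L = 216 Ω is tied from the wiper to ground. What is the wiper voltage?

V_out ≈ 3.24 V

The pot divides into 28.30 Ω above the wiper and 24.30 Ω below.
R_L loads the lower segment: effective lower R = 21.84 Ω.
Loaded-divider output: V_out = 7.43 × 0.4356 = 3.237 V.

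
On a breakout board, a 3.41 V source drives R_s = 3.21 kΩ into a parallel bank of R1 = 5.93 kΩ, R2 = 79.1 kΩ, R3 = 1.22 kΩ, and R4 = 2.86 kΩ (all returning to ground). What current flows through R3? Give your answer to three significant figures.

I ≈ 0.524 mA

Equivalent of the parallel group: R_p = 0.7404 kΩ.
V_A = 3.41 × 0.7404/3.950 = 0.6391 V.
Branch current I = V_A/R3 = 0.6391/1.22 = 0.5239 mA.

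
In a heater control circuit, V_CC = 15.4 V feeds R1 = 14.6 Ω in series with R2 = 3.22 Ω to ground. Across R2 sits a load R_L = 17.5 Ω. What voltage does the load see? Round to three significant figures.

First combine the lower leg with the load: R2 ‖ R_L = 2.720 Ω.
Now apply the divider: V_out = 15.4 × 0.1570 = 2.418 V.
(Unloaded it would be 2.78 V; the load pulls it down.)

V_out ≈ 2.42 V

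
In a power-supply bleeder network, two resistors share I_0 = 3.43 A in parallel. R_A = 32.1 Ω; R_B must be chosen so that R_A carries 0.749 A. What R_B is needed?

R_B ≈ 8.97 Ω

In a two-way split, I_A/I_0 = R_B/(R_A + R_B).
0.749/3.43 = R_B/(R_A + R_B) → R_B = R_A · (0.2184)/(1 − 0.2184) = 32.1 × 0.2794 = 8.968 Ω.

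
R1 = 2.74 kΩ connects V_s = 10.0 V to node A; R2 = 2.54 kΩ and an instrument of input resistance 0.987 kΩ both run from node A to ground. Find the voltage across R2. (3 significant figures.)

V_out ≈ 2.06 V

R2 ‖ R_L = (2.54 × 0.987)/(2.54 + 0.987) = 0.7108 kΩ.
Voltage divider with the loaded lower leg: V_out = 10.0 × 0.7108/(2.74 + 0.7108) = 10.0 × 0.2060 = 2.060 V.
(Unloaded it would be 4.81 V; the load pulls it down.)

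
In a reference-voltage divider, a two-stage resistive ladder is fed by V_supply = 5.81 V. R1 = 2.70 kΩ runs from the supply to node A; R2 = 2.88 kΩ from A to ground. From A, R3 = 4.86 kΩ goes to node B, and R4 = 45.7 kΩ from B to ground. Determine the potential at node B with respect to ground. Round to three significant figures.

The second stage (R3 + R4 = 50.56 kΩ) loads node A in parallel with R2.
R2 ‖ (R3+R4) = 2.725 kΩ.
First divider: V_A = V_supply · 2.725/(2.70 + 2.725) = 2.918 V.
Then the unloaded second divider: V_B = V_A × R4/(R3+R4) = 2.918 × 0.9039 = 2.638 V.

V_B ≈ 2.64 V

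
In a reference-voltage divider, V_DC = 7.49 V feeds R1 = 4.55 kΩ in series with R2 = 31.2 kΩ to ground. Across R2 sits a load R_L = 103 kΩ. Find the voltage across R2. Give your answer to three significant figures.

First combine the lower leg with the load: R2 ‖ R_L = 23.95 kΩ.
Voltage divider with the loaded lower leg: V_out = 7.49 × 23.95/(4.55 + 23.95) = 7.49 × 0.8403 = 6.294 V.
(Unloaded it would be 6.54 V; the load pulls it down.)

V_out ≈ 6.29 V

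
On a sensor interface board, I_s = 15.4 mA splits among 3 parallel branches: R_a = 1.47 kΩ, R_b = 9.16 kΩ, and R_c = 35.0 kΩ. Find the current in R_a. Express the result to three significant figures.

I ≈ 12.8 mA

Total conductance ΣG = 1/1.47 + 1/9.16 + 1/35.0 = 0.8180 (units of 1/kΩ).
Current divider: I(R_a) = I_s · G_k/ΣG = 15.4 × (0.6803/0.8180) = 15.4 × 0.8316 = 12.81 mA.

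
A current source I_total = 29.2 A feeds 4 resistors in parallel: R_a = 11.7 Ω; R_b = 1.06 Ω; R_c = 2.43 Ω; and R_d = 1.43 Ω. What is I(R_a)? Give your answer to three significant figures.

I ≈ 1.17 A

ΣG = 1/11.7 + 1/1.06 + 1/2.43 + 1/1.43 = 2.140.
Current divider: I(R_a) = I_total · G_k/ΣG = 29.2 × (0.08547/2.140) = 29.2 × 0.03995 = 1.166 A.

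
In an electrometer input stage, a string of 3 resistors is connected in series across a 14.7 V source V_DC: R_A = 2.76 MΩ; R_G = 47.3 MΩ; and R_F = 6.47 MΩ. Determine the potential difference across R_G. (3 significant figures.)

V ≈ 12.3 V

ΣR = 2.76 + 47.3 + 6.47 = 56.53 MΩ.
By the voltage-divider rule, V = 14.7 × 47.30/56.53 = 12.30 V.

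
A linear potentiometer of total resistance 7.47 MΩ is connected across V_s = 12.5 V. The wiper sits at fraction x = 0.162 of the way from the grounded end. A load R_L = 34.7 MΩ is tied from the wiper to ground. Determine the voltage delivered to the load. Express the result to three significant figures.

Split the track: R_lower = x·R_p = 1.210 MΩ, R_upper = (1−x)·R_p = 6.260 MΩ.
R_L loads the lower segment: effective lower R = 1.169 MΩ.
Loaded-divider output: V_out = 12.5 × 0.1574 = 1.968 V.

V_out ≈ 1.97 V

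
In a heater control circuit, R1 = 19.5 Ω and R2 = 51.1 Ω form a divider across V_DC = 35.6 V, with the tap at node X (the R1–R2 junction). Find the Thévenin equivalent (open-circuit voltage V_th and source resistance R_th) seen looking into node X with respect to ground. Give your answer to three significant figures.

V_th ≈ 25.8 V, R_th ≈ 14.1 Ω

With X open, the divider is unloaded: V_th = 35.6 × 51.1/70.60 = 25.77 V.
Zeroing V_DC shorts the top of R1 to ground, so R_th = R1 ‖ R2 = 14.11 Ω.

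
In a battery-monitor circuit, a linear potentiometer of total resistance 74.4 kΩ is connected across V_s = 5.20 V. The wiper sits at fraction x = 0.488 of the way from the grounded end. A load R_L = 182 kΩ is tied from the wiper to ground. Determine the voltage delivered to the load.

V_out ≈ 2.30 V

The pot divides into 38.09 kΩ above the wiper and 36.31 kΩ below.
Lower segment in parallel with the load: 36.31 ‖ 182 = 30.27 kΩ.
Loaded-divider output: V_out = 5.20 × 0.4428 = 2.302 V.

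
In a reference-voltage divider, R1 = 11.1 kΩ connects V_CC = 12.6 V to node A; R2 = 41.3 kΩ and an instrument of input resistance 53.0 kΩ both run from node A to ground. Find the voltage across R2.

R2 ‖ R_L = (41.3 × 53.0)/(41.3 + 53.0) = 23.21 kΩ.
Voltage divider with the loaded lower leg: V_out = 12.6 × 23.21/(11.1 + 23.21) = 12.6 × 0.6765 = 8.524 V.

V_out ≈ 8.52 V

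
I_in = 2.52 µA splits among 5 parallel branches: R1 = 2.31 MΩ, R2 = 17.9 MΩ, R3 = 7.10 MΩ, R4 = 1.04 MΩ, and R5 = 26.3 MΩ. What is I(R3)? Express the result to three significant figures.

I ≈ 0.218 µA

Total conductance ΣG = 1/2.31 + 1/17.9 + 1/7.10 + 1/1.04 + 1/26.3 = 1.629 (units of 1/MΩ).
By the current-divider rule, I = I_in · G_k/ΣG = 2.52 × 0.08645 = 0.2179 µA.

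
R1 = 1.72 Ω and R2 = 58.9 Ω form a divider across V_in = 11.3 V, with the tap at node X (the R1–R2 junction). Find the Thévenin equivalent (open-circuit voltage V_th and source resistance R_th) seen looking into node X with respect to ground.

V_th is the unloaded tap voltage: V_in · R2/(R1+R2) = 11.3 × 0.9716 = 10.98 V.
Looking into X with the source shorted: R_th = R1·R2/(R1+R2) = 1.720 × 58.9/60.62 = 1.671 Ω.

V_th ≈ 11.0 V, R_th ≈ 1.67 Ω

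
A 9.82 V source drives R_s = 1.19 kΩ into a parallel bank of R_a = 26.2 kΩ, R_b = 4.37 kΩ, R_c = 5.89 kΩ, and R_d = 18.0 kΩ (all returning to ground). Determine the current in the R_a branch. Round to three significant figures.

I ≈ 0.236 mA

Equivalent of the parallel group: R_p = 2.031 kΩ.
V_A = 9.82 × 2.031/3.221 = 6.192 V.
Branch current I = V_A/R_a = 6.192/26.2 = 0.2363 mA.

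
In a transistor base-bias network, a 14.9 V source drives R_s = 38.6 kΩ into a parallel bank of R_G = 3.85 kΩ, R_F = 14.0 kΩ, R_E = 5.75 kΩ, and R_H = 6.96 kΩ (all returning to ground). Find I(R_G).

I ≈ 0.149 mA

Parallel bank: R_p = 1/(1/3.85 + 1/14.0 + 1/5.75 + 1/6.96) = 1.541 kΩ.
Node voltage V_A = V_s · R_p/(R_s + R_p) = 14.9 × 0.03840 = 0.5721 V.
I(R_G) = V_A / R_G = 0.5721/3.85 = 0.1486 mA.
(Equivalently: I_total = 0.3712 mA, then current-divider fraction G_k/ΣG = 0.4004.)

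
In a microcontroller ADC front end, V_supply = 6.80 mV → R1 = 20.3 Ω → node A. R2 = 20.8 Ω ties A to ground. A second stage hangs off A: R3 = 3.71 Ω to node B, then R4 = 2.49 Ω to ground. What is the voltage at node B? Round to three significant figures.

Looking into the second stage from A: R3 + R4 = 6.200 Ω appears in parallel with R2.
Effective lower resistance at A: R2 ‖ 6.200 = 4.776 Ω.
V_A = 6.80 × 4.776/(20.3 + 4.776) = 1.295 mV.
V_B = V_A × 0.4016 = 0.5202 mV.

V_B ≈ 0.520 mV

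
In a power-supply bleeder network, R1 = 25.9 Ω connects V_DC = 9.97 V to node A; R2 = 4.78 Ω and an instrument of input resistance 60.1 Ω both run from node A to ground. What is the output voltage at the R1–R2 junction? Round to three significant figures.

V_out ≈ 1.46 V

First combine the lower leg with the load: R2 ‖ R_L = 4.428 Ω.
Then V_out = V_DC · R2'/(R1 + R2') = 9.97 × 4.428/30.33 = 1.456 V.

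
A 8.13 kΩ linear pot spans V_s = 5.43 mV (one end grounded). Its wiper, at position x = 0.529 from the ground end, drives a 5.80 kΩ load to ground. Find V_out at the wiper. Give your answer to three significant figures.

The pot divides into 3.829 kΩ above the wiper and 4.301 kΩ below.
Lower segment in parallel with the load: 4.301 ‖ 5.80 = 2.470 kΩ.
V_out = 5.43 × 2.470/(3.829 + 2.470) = 2.129 mV.

V_out ≈ 2.13 mV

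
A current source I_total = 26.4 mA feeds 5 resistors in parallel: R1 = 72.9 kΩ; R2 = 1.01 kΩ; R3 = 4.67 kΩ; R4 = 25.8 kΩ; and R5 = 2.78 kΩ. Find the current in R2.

ΣG = 1/72.9 + 1/1.01 + 1/4.67 + 1/25.8 + 1/2.78 = 1.616.
By the current-divider rule, I = I_total · G_k/ΣG = 26.4 × 0.6125 = 16.17 mA.

I ≈ 16.2 mA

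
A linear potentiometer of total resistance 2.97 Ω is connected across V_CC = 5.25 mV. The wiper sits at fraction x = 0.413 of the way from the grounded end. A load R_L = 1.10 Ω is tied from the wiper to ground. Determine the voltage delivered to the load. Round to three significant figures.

Lower segment x·R_p = 1.227 Ω; upper segment (1−x)·R_p = 1.743 Ω.
(x·R_p) ‖ R_L = 0.5799 Ω.
V_out = 5.25 × 0.5799/(1.743 + 0.5799) = 1.310 mV.

V_out ≈ 1.31 mV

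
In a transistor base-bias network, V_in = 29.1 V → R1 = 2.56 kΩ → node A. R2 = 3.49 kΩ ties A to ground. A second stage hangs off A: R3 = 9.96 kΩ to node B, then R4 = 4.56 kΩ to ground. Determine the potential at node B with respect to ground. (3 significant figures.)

V_B ≈ 4.79 V

Node A sees R2 in parallel with the series input of stage 2, R3 + R4 = 14.52 kΩ.
Effective lower resistance at A: R2 ‖ 14.52 = 2.814 kΩ.
So V_A = 29.1 × 0.5236 = 15.24 V.
V_B = V_A × 0.3140 = 4.785 V.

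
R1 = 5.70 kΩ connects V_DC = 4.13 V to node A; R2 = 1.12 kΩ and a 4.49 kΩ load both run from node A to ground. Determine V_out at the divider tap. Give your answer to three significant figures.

R2 ‖ R_L = (1.12 × 4.49)/(1.12 + 4.49) = 0.8964 kΩ.
Voltage divider with the loaded lower leg: V_out = 4.13 × 0.8964/(5.70 + 0.8964) = 4.13 × 0.1359 = 0.5612 V.

V_out ≈ 0.561 V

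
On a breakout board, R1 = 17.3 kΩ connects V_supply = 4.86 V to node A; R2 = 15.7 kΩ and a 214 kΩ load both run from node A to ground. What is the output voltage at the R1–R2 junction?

R2 ‖ R_L = (15.7 × 214)/(15.7 + 214) = 14.63 kΩ.
Then V_out = V_supply · R2'/(R1 + R2') = 4.86 × 14.63/31.93 = 2.227 V.
(Unloaded it would be 2.31 V; the load pulls it down.)

V_out ≈ 2.23 V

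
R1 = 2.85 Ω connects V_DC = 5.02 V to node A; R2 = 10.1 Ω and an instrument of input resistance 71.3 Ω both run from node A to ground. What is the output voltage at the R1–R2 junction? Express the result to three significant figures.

V_out ≈ 3.80 V

R2 ‖ R_L = (10.1 × 71.3)/(10.1 + 71.3) = 8.847 Ω.
Voltage divider with the loaded lower leg: V_out = 5.02 × 8.847/(2.85 + 8.847) = 5.02 × 0.7563 = 3.797 V.
(Unloaded it would be 3.92 V; the load pulls it down.)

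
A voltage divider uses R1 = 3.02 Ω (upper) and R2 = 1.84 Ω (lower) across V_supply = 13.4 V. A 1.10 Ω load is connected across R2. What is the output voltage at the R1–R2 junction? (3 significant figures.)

The load sits in parallel with R2, giving an effective lower resistance R2' = R2·R_L/(R2+R_L) = 0.6884 Ω.
Now apply the divider: V_out = 13.4 × 0.1856 = 2.488 V.
(Unloaded it would be 5.07 V; the load pulls it down.)

V_out ≈ 2.49 V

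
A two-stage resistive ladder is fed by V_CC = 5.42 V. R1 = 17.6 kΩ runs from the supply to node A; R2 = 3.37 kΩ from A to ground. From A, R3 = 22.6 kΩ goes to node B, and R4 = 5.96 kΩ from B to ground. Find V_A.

The second stage (R3 + R4 = 28.56 kΩ) loads node A in parallel with R2.
R2 ‖ (R3+R4) = 3.014 kΩ.
First divider: V_A = V_CC · 3.014/(17.6 + 3.014) = 0.7925 V.

V_A ≈ 0.793 V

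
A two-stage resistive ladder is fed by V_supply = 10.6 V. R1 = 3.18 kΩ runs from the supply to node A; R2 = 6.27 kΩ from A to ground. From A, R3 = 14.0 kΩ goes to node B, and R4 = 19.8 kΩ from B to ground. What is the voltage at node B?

The second stage (R3 + R4 = 33.80 kΩ) loads node A in parallel with R2.
Effective lower resistance at A: R2 ‖ 33.80 = 5.289 kΩ.
V_A = 10.6 × 5.289/(3.18 + 5.289) = 6.620 V.
Then the unloaded second divider: V_B = V_A × R4/(R3+R4) = 6.620 × 0.5858 = 3.878 V.

V_B ≈ 3.88 V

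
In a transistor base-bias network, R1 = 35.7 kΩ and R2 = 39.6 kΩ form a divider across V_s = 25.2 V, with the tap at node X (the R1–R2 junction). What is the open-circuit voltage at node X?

With X open, the divider is unloaded: V_th = 25.2 × 39.6/75.30 = 13.25 V.

V_th ≈ 13.3 V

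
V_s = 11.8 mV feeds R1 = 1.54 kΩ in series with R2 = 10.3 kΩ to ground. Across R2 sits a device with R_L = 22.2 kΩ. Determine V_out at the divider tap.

The load sits in parallel with R2, giving an effective lower resistance R2' = R2·R_L/(R2+R_L) = 7.036 kΩ.
Now apply the divider: V_out = 11.8 × 0.8204 = 9.681 mV.

V_out ≈ 9.68 mV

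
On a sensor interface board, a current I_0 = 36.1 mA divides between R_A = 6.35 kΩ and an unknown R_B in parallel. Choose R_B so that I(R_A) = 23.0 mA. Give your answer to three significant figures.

R_B ≈ 11.1 kΩ

In a two-way split, I_A/I_0 = R_B/(R_A + R_B).
23.0/36.1 = R_B/(R_A + R_B) → R_B = R_A · (0.6371)/(1 − 0.6371) = 6.35 × 1.756 = 11.15 kΩ.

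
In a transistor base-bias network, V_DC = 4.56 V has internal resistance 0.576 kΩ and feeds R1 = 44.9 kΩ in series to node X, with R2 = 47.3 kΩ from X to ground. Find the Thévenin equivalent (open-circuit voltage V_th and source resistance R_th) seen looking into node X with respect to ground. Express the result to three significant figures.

R1' = 0.576 + 44.9 = 45.48 kΩ (source resistance + R1).
V_th is the unloaded tap voltage: V_DC · R2/(R1'+R2) = 4.56 × 0.5098 = 2.325 V.
Looking into X with the source shorted: R_th = R1'·R2/(R1'+R2) = 45.48 × 47.3/92.78 = 23.19 kΩ.

V_th ≈ 2.32 V, R_th ≈ 23.2 kΩ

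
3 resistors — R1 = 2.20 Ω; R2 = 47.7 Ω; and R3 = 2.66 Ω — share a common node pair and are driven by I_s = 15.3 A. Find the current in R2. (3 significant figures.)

I ≈ 0.377 A

ΣG = 1/2.20 + 1/47.7 + 1/2.66 = 0.8514.
R2 takes the fraction G_k/ΣG = 0.02096/0.8514 = 0.02462, so I = 15.3 × 0.02462 = 0.3767 A.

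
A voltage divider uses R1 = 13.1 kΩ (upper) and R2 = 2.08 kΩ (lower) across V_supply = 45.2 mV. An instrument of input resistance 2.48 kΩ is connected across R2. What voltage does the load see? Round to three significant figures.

The load sits in parallel with R2, giving an effective lower resistance R2' = R2·R_L/(R2+R_L) = 1.131 kΩ.
Then V_out = V_supply · R2'/(R1 + R2') = 45.2 × 1.131/14.23 = 3.593 mV.

V_out ≈ 3.59 mV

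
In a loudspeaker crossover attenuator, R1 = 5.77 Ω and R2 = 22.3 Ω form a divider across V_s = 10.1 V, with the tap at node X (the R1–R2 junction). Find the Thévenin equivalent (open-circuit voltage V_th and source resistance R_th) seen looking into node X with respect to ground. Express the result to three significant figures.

V_th ≈ 8.02 V, R_th ≈ 4.58 Ω

With X open, the divider is unloaded: V_th = 10.1 × 22.3/28.07 = 8.024 V.
Zeroing V_s shorts the top of R1 to ground, so R_th = R1 ‖ R2 = 4.584 Ω.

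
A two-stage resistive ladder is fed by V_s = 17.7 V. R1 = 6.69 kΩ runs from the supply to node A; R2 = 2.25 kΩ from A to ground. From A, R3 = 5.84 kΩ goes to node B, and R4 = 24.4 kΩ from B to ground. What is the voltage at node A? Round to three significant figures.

V_A ≈ 4.22 V

The second stage (R3 + R4 = 30.24 kΩ) loads node A in parallel with R2.
Effective lower resistance at A: R2 ‖ 30.24 = 2.094 kΩ.
V_A = 17.7 × 2.094/(6.69 + 2.094) = 4.220 V.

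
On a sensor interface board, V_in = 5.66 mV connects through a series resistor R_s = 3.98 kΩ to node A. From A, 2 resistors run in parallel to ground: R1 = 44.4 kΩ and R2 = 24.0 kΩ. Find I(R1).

I ≈ 0.102 µA

Equivalent of the parallel group: R_p = 15.58 kΩ.
Node voltage V_A = V_in · R_p/(R_s + R_p) = 5.66 × 0.7965 = 4.508 mV.
I(R1) = V_A / R1 = 4.508/44.4 = 0.1015 µA.
(Check via current divider: I_total = 0.2894 µA; share G_k/ΣG = 0.3509 → same result.)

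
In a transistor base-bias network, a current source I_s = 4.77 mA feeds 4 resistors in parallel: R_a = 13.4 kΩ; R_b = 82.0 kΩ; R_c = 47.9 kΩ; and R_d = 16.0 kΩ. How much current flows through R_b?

Total conductance ΣG = 1/13.4 + 1/82.0 + 1/47.9 + 1/16.0 = 0.1702 (units of 1/kΩ).
Current divider: I(R_b) = I_s · G_k/ΣG = 4.77 × (0.01220/0.1702) = 4.77 × 0.07165 = 0.3418 mA.

I ≈ 0.342 mA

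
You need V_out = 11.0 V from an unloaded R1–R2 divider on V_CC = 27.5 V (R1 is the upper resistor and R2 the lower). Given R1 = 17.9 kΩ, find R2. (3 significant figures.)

R2 ≈ 11.9 kΩ

The divider ratio is R2/(R1+R2) = 11.0/27.5 = 0.4000.
So R2 = R1 · V_out/(V_CC − V_out) = 17.9 × 11.0/(27.5 − 11.0) = 17.9 × 0.6667 = 11.93 kΩ.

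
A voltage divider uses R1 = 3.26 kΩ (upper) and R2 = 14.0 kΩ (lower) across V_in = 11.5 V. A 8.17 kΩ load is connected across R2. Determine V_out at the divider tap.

V_out ≈ 7.05 V

R2 ‖ R_L = (14.0 × 8.17)/(14.0 + 8.17) = 5.159 kΩ.
Then V_out = V_in · R2'/(R1 + R2') = 11.5 × 5.159/8.419 = 7.047 V.
(Unloaded it would be 9.33 V; the load pulls it down.)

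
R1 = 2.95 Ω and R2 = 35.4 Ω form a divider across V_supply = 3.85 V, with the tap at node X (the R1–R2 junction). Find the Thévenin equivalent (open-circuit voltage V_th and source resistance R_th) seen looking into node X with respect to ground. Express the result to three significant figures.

Open-circuit (no load on X): V_th = V_supply · R2/(R1 + R2) = 3.85 × 35.4/(2.950 + 35.4) = 3.554 V.
With V_supply suppressed (replaced by a short), R_th = R1 ‖ R2 = (2.950 × 35.4)/(2.950 + 35.4) = 2.723 Ω.

V_th ≈ 3.55 V, R_th ≈ 2.72 Ω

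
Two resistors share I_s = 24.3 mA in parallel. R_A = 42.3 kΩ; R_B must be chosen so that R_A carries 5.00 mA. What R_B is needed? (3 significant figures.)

R_B ≈ 11.0 kΩ

In a two-way split, I_A/I_s = R_B/(R_A + R_B).
With f = 0.2058, R_B = R_A · f/(1−f) = 42.3 × 0.2591 = 10.96 kΩ.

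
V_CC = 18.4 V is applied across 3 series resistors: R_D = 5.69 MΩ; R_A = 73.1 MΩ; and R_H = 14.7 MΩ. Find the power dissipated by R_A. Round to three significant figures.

P ≈ 2.83 µW

ΣR = 93.49 MΩ → I = 18.4/93.49 = 0.1968 µA.
P = I²R = 0.03874 × 73.1 = 2.832 µW.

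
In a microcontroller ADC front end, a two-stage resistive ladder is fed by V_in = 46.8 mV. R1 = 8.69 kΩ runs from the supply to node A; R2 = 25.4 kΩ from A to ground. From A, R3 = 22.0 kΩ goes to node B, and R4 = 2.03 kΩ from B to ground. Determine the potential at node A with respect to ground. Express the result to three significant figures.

V_A ≈ 27.5 mV

The second stage (R3 + R4 = 24.03 kΩ) loads node A in parallel with R2.
Effective lower resistance at A: R2 ‖ 24.03 = 12.35 kΩ.
First divider: V_A = V_in · 12.35/(8.69 + 12.35) = 27.47 mV.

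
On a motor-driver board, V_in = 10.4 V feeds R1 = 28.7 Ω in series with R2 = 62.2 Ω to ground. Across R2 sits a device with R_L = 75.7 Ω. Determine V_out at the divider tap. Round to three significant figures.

R2 ‖ R_L = (62.2 × 75.7)/(62.2 + 75.7) = 34.14 Ω.
Voltage divider with the loaded lower leg: V_out = 10.4 × 34.14/(28.7 + 34.14) = 10.4 × 0.5433 = 5.651 V.
(Unloaded it would be 7.12 V; the load pulls it down.)

V_out ≈ 5.65 V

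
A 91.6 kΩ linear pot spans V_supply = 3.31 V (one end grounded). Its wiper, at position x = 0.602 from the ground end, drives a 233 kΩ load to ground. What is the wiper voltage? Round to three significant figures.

V_out ≈ 1.82 V

Split the track: R_lower = x·R_p = 55.14 kΩ, R_upper = (1−x)·R_p = 36.46 kΩ.
R_L loads the lower segment: effective lower R = 44.59 kΩ.
Then V_out = V_supply · 44.59/(36.46 + 44.59) = 1.821 V.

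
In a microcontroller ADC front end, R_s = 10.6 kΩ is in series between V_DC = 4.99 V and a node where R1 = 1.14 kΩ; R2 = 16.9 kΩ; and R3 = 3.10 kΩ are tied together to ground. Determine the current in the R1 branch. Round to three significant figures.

I ≈ 0.305 mA

Combine the parallel branches: R_p = (1/1.14 + 1/16.9 + 1/3.10)⁻¹ = 0.7943 kΩ.
V_A = 4.99 × 0.7943/11.39 = 0.3479 V.
I(R1) = V_A / R1 = 0.3479/1.14 = 0.3051 mA.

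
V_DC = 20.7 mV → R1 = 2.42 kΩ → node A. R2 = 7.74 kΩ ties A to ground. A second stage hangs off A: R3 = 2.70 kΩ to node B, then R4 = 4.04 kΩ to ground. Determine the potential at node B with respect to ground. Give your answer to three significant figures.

The second stage (R3 + R4 = 6.740 kΩ) loads node A in parallel with R2.
Effective lower resistance at A: R2 ‖ 6.740 = 3.603 kΩ.
First divider: V_A = V_DC · 3.603/(2.42 + 3.603) = 12.38 mV.
Then the unloaded second divider: V_B = V_A × R4/(R3+R4) = 12.38 × 0.5994 = 7.422 mV.

V_B ≈ 7.42 mV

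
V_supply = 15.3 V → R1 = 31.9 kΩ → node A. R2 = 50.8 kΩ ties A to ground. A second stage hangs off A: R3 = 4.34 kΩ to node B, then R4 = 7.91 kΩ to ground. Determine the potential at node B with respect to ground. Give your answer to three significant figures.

V_B ≈ 2.33 V

The second stage (R3 + R4 = 12.25 kΩ) loads node A in parallel with R2.
Effective lower resistance at A: R2 ‖ 12.25 = 9.870 kΩ.
V_A = 15.3 × 9.870/(31.9 + 9.870) = 3.615 V.
V_B = V_A × 0.6457 = 2.334 V.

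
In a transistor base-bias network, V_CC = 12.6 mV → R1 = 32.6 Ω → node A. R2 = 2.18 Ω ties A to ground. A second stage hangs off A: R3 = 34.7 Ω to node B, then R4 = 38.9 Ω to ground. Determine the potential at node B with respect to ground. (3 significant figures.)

V_B ≈ 0.406 mV

Node A sees R2 in parallel with the series input of stage 2, R3 + R4 = 73.60 Ω.
R2 ‖ (R3+R4) = 2.117 Ω.
V_A = 12.6 × 2.117/(32.6 + 2.117) = 0.7684 mV.
Stage 2 is unloaded, so V_B = V_A · R4/(R3+R4) = 0.7684 × 38.9/73.60 = 0.4061 mV.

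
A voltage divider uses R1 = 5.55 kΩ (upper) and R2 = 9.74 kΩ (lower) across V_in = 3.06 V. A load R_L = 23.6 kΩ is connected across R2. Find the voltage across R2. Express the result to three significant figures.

V_out ≈ 1.70 V

R2 ‖ R_L = (9.74 × 23.6)/(9.74 + 23.6) = 6.895 kΩ.
Voltage divider with the loaded lower leg: V_out = 3.06 × 6.895/(5.55 + 6.895) = 3.06 × 0.5540 = 1.695 V.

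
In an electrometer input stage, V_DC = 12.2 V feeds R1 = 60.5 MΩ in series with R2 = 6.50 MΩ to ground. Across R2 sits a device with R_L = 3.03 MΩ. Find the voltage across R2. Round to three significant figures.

First combine the lower leg with the load: R2 ‖ R_L = 2.067 MΩ.
Then V_out = V_DC · R2'/(R1 + R2') = 12.2 × 2.067/62.57 = 0.4030 V.

V_out ≈ 0.403 V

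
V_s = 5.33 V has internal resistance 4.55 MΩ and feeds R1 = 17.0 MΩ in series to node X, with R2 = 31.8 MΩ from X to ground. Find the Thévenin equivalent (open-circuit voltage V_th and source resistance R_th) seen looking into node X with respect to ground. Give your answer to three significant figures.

R1' = 4.55 + 17.0 = 21.55 MΩ (source resistance + R1).
Open-circuit (no load on X): V_th = V_s · R2/(R1' + R2) = 5.33 × 31.8/(21.55 + 31.8) = 3.177 V.
With V_s suppressed (replaced by a short), R_th = R1' ‖ R2 = (21.55 × 31.8)/(21.55 + 31.8) = 12.85 MΩ.

V_th ≈ 3.18 V, R_th ≈ 12.8 MΩ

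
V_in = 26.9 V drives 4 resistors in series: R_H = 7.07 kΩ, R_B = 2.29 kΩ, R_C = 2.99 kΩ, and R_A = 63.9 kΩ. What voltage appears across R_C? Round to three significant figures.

Total series resistance ΣR = 7.07 + 2.29 + 2.99 + 63.9 = 76.25 kΩ.
V = V_in · R/ΣR = 26.9 × 0.03921 = 1.055 V.

V ≈ 1.05 V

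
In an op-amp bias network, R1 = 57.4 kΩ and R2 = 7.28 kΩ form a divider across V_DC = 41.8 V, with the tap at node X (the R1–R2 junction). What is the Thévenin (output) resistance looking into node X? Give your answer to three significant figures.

With V_DC suppressed (replaced by a short), R_th = R1 ‖ R2 = (57.40 × 7.28)/(57.40 + 7.28) = 6.461 kΩ.

R_th ≈ 6.46 kΩ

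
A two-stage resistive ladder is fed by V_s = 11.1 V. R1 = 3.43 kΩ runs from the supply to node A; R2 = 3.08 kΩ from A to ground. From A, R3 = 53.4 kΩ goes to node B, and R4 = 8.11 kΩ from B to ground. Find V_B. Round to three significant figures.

Node A sees R2 in parallel with the series input of stage 2, R3 + R4 = 61.51 kΩ.
R2 ‖ (R3+R4) = 2.933 kΩ.
So V_A = 11.1 × 0.4610 = 5.117 V.
Stage 2 is unloaded, so V_B = V_A · R4/(R3+R4) = 5.117 × 8.11/61.51 = 0.6746 V.

V_B ≈ 0.675 V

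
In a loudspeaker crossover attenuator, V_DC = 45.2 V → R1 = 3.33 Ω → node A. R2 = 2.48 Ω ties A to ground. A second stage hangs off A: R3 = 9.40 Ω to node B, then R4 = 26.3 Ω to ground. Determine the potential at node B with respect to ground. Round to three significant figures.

V_B ≈ 13.7 V

Node A sees R2 in parallel with the series input of stage 2, R3 + R4 = 35.70 Ω.
R2 ‖ (R3+R4) = 2.319 Ω.
V_A = 45.2 × 2.319/(3.33 + 2.319) = 18.55 V.
V_B = V_A × 0.7367 = 13.67 V.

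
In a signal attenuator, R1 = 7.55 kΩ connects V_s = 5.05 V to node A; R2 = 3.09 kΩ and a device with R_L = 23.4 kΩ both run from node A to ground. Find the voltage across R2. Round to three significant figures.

V_out ≈ 1.34 V

The load sits in parallel with R2, giving an effective lower resistance R2' = R2·R_L/(R2+R_L) = 2.730 kΩ.
Voltage divider with the loaded lower leg: V_out = 5.05 × 2.730/(7.55 + 2.730) = 5.05 × 0.2655 = 1.341 V.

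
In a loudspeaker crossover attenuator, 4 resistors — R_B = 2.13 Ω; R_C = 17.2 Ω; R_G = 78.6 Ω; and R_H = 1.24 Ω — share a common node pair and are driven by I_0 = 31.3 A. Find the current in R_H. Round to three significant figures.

Total conductance ΣG = 1/2.13 + 1/17.2 + 1/78.6 + 1/1.24 = 1.347 (units of 1/Ω).
R_H takes the fraction G_k/ΣG = 0.8065/1.347 = 0.5988, so I = 31.3 × 0.5988 = 18.74 A.

I ≈ 18.7 A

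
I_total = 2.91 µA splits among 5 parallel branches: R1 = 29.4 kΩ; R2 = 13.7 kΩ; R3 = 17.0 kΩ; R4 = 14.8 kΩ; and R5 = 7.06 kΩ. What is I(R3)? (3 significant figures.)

I ≈ 0.456 µA

Total conductance ΣG = 1/29.4 + 1/13.7 + 1/17.0 + 1/14.8 + 1/7.06 = 0.3750 (units of 1/kΩ).
Current divider: I(R3) = I_total · G_k/ΣG = 2.91 × (0.05882/0.3750) = 2.91 × 0.1568 = 0.4564 µA.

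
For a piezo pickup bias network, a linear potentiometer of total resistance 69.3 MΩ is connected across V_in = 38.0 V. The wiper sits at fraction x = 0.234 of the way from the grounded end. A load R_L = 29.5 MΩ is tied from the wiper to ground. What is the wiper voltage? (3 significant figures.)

V_out ≈ 6.26 V

The pot divides into 53.08 MΩ above the wiper and 16.22 MΩ below.
Lower segment in parallel with the load: 16.22 ‖ 29.5 = 10.46 MΩ.
V_out = 38.0 × 10.46/(53.08 + 10.46) = 6.257 V.
(Unloaded: V_out = x·V_in = 8.89 V.)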